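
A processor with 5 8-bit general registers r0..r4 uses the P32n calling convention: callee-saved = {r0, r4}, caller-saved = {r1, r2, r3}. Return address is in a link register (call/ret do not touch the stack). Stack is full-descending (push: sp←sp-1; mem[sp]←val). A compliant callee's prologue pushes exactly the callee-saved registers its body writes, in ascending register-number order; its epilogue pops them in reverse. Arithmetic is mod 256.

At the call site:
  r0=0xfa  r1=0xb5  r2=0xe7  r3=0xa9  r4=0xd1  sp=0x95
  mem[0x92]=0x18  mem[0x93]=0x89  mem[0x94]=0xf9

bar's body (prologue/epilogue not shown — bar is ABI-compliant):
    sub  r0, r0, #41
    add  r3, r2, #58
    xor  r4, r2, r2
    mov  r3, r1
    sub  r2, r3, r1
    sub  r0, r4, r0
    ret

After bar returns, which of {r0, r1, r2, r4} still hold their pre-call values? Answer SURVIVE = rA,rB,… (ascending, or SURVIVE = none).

prologue: push r0 → mem[0x94]=0xfa, sp=0x94
prologue: push r4 → mem[0x93]=0xd1, sp=0x93
body[0] sub  r0, r0, #41 → r0=0xd1
body[1] add  r3, r2, #58 → r3=0x21
body[2] xor  r4, r2, r2 → r4=0x00
body[3] mov  r3, r1 → r3=0xb5
body[4] sub  r2, r3, r1 → r2=0x00
body[5] sub  r0, r4, r0 → r0=0x2f
epilogue: pop r4=0xd1, sp=0x94
epilogue: pop r0=0xfa, sp=0x95
r0: callee-saved, written=True
r1: caller-saved, written=False
r2: caller-saved, written=True
r4: callee-saved, written=True

SURVIVE = r0,r1,r4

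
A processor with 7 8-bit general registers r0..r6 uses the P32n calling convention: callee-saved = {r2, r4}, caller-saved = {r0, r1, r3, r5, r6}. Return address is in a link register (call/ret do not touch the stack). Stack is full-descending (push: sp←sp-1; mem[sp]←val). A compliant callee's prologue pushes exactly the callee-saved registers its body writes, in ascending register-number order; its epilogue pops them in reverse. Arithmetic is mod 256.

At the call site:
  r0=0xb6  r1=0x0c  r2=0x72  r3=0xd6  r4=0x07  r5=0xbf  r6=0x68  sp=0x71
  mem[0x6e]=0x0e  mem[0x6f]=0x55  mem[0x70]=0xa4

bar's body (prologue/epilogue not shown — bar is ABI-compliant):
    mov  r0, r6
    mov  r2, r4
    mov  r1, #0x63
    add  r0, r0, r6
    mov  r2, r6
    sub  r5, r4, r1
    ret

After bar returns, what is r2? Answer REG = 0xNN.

REG = 0x72

prologue: push r2 -> mem[0x70]=0x72, sp=0x70
body[0] mov  r0, r6 -> r0=0x68
body[1] mov  r2, r4 -> r2=0x07
body[2] mov  r1, #0x63 -> r1=0x63
body[3] add  r0, r0, r6 -> r0=0xd0
body[4] mov  r2, r6 -> r2=0x68
body[5] sub  r5, r4, r1 -> r5=0xa4
epilogue: pop r2=0x72, sp=0x71
r2 is callee-saved -> restored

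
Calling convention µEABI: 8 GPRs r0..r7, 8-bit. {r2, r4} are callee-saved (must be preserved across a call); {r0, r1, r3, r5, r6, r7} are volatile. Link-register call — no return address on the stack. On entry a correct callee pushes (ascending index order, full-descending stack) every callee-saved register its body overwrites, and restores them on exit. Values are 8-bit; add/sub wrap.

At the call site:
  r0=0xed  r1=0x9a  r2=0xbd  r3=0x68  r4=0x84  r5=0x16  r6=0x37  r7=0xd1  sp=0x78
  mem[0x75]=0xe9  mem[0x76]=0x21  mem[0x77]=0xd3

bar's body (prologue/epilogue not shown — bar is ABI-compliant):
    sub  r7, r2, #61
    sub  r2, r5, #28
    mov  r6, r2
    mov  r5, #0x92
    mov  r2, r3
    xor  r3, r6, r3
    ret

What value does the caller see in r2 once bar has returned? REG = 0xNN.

REG = 0xbd

prologue: push r2 -> mem[0x77]=0xbd, sp=0x77
body[0] sub  r7, r2, #61 -> r7=0x80
body[1] sub  r2, r5, #28 -> r2=0xfa
body[2] mov  r6, r2 -> r6=0xfa
body[3] mov  r5, #0x92 -> r5=0x92
body[4] mov  r2, r3 -> r2=0x68
body[5] xor  r3, r6, r3 -> r3=0x92
epilogue: pop r2=0xbd, sp=0x78
r2 is callee-saved -> restored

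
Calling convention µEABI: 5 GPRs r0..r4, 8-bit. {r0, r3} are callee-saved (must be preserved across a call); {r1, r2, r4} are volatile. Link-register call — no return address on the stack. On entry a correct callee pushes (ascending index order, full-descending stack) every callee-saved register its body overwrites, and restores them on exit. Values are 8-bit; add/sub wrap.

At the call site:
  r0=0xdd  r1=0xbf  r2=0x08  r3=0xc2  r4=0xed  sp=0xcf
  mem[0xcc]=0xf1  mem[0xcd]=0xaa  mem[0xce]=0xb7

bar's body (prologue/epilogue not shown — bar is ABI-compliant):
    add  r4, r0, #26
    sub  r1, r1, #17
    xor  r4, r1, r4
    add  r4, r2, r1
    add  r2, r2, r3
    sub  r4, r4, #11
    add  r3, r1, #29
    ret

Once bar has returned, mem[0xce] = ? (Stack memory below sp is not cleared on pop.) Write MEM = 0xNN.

MEM = 0xc2

prologue: push r3 → mem[0xce]=0xc2, sp=0xce
body[0] add  r4, r0, #26 → r4=0xf7
body[1] sub  r1, r1, #17 → r1=0xae
body[2] xor  r4, r1, r4 → r4=0x59
body[3] add  r4, r2, r1 → r4=0xb6
body[4] add  r2, r2, r3 → r2=0xca
body[5] sub  r4, r4, #11 → r4=0xab
body[6] add  r3, r1, #29 → r3=0xcb
epilogue: pop r3=0xc2, sp=0xcf
prologue pushed ['r3'] at ['0xce']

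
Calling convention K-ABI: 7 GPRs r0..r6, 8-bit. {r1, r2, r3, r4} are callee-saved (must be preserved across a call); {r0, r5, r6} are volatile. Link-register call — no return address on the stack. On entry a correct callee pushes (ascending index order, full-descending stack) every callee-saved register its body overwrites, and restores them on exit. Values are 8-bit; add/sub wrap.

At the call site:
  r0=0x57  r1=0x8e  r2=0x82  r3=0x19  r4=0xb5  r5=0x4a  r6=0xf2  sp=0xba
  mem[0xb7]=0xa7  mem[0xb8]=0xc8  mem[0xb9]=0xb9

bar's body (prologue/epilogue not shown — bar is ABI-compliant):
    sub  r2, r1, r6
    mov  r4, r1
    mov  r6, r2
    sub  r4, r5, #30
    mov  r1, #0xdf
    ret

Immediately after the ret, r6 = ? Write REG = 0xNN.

REG = 0x9c

prologue: push r1 → mem[0xb9]=0x8e, sp=0xb9
prologue: push r2 → mem[0xb8]=0x82, sp=0xb8
prologue: push r4 → mem[0xb7]=0xb5, sp=0xb7
body[0] sub  r2, r1, r6 → r2=0x9c
body[1] mov  r4, r1 → r4=0x8e
body[2] mov  r6, r2 → r6=0x9c
body[3] sub  r4, r5, #30 → r4=0x2c
body[4] mov  r1, #0xdf → r1=0xdf
epilogue: pop r4=0xb5, sp=0xb8
epilogue: pop r2=0x82, sp=0xb9
epilogue: pop r1=0x8e, sp=0xba
r6 is caller-saved → body value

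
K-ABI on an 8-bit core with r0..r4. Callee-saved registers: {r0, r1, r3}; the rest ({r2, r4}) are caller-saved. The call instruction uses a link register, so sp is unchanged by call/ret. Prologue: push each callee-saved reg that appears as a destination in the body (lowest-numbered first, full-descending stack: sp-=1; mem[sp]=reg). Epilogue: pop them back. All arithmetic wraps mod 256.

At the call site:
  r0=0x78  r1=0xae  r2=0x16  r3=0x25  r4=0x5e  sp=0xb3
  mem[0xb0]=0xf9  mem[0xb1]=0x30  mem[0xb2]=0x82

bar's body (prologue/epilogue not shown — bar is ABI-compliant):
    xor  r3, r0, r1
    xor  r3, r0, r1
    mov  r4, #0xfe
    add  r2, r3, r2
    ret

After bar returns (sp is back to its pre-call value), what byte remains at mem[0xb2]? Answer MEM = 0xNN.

prologue: push r3 → mem[0xb2]=0x25, sp=0xb2
body[0] xor  r3, r0, r1 → r3=0xd6
body[1] xor  r3, r0, r1 → r3=0xd6
body[2] mov  r4, #0xfe → r4=0xfe
body[3] add  r2, r3, r2 → r2=0xec
epilogue: pop r3=0x25, sp=0xb3
prologue pushed ['r3'] at ['0xb2']

MEM = 0x25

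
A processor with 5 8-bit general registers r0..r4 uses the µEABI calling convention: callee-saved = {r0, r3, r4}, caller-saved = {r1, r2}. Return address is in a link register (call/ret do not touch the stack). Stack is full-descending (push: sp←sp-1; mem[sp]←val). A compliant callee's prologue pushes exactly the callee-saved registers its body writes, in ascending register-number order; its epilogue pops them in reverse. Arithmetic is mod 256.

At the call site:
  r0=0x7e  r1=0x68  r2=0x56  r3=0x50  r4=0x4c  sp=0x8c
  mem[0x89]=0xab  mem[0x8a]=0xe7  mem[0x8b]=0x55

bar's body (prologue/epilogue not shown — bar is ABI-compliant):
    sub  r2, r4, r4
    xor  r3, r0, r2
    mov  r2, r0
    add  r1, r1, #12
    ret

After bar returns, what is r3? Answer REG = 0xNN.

prologue: push r3 -> mem[0x8b]=0x50, sp=0x8b
body[0] sub  r2, r4, r4 -> r2=0x00
body[1] xor  r3, r0, r2 -> r3=0x7e
body[2] mov  r2, r0 -> r2=0x7e
body[3] add  r1, r1, #12 -> r1=0x74
epilogue: pop r3=0x50, sp=0x8c
r3 is callee-saved -> restored

REG = 0x50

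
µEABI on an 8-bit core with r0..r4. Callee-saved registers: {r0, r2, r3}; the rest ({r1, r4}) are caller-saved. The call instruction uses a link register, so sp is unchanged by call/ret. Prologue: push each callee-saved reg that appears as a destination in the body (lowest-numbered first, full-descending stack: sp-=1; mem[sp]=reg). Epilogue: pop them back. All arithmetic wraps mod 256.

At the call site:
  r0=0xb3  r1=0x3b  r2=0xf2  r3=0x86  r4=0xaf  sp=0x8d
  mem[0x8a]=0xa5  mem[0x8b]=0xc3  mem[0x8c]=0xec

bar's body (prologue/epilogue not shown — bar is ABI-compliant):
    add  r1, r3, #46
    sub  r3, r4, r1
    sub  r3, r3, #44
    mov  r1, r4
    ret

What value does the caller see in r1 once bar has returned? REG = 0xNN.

prologue: push r3 → mem[0x8c]=0x86, sp=0x8c
body[0] add  r1, r3, #46 → r1=0xb4
body[1] sub  r3, r4, r1 → r3=0xfb
body[2] sub  r3, r3, #44 → r3=0xcf
body[3] mov  r1, r4 → r1=0xaf
epilogue: pop r3=0x86, sp=0x8d
r1 is caller-saved → body value

REG = 0xaf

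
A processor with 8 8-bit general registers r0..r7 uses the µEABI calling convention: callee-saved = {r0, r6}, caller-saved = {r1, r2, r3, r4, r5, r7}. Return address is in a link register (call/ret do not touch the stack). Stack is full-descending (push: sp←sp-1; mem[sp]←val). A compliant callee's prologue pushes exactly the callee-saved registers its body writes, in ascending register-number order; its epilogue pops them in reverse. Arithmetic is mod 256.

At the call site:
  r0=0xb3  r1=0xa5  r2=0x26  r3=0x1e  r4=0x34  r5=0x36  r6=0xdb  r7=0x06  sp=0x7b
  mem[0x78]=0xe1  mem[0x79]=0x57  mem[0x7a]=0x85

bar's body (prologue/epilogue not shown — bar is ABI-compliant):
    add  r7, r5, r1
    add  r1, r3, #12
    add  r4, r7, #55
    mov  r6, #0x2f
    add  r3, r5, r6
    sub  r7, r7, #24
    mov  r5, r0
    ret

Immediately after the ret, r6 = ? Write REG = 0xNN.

REG = 0xdb

prologue: push r6 -> mem[0x7a]=0xdb, sp=0x7a
body[0] add  r7, r5, r1 -> r7=0xdb
body[1] add  r1, r3, #12 -> r1=0x2a
body[2] add  r4, r7, #55 -> r4=0x12
body[3] mov  r6, #0x2f -> r6=0x2f
body[4] add  r3, r5, r6 -> r3=0x65
body[5] sub  r7, r7, #24 -> r7=0xc3
body[6] mov  r5, r0 -> r5=0xb3
epilogue: pop r6=0xdb, sp=0x7b
r6 is callee-saved -> restored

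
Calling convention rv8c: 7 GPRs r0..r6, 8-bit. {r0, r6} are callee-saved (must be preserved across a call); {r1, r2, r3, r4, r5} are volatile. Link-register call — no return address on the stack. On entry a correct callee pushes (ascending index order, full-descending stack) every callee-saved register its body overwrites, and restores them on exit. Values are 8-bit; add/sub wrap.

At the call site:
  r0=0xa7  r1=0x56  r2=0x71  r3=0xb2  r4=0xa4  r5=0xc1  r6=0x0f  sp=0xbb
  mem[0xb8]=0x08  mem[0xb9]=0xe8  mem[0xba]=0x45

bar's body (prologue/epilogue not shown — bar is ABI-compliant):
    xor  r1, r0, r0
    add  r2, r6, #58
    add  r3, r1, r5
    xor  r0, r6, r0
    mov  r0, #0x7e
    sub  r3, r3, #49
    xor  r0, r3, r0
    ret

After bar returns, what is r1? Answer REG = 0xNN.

REG = 0x00

prologue: push r0 -> mem[0xba]=0xa7, sp=0xba
body[0] xor  r1, r0, r0 -> r1=0x00
body[1] add  r2, r6, #58 -> r2=0x49
body[2] add  r3, r1, r5 -> r3=0xc1
body[3] xor  r0, r6, r0 -> r0=0xa8
body[4] mov  r0, #0x7e -> r0=0x7e
body[5] sub  r3, r3, #49 -> r3=0x90
body[6] xor  r0, r3, r0 -> r0=0xee
epilogue: pop r0=0xa7, sp=0xbb
r1 is caller-saved -> body value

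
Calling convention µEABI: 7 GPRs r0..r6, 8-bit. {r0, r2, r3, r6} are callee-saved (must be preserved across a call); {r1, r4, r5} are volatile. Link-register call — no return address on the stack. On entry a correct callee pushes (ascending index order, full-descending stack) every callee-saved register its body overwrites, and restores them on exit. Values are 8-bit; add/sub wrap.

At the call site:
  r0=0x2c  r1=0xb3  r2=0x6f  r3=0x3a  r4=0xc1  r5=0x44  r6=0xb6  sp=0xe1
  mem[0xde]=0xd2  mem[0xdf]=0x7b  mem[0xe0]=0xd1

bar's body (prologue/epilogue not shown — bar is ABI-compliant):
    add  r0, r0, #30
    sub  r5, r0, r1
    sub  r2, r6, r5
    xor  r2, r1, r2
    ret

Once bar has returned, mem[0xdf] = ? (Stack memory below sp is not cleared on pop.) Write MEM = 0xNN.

prologue: push r0 → mem[0xe0]=0x2c, sp=0xe0
prologue: push r2 → mem[0xdf]=0x6f, sp=0xdf
body[0] add  r0, r0, #30 → r0=0x4a
body[1] sub  r5, r0, r1 → r5=0x97
body[2] sub  r2, r6, r5 → r2=0x1f
body[3] xor  r2, r1, r2 → r2=0xac
epilogue: pop r2=0x6f, sp=0xe0
epilogue: pop r0=0x2c, sp=0xe1
prologue pushed ['r0', 'r2'] at ['0xe0', '0xdf']

MEM = 0x6f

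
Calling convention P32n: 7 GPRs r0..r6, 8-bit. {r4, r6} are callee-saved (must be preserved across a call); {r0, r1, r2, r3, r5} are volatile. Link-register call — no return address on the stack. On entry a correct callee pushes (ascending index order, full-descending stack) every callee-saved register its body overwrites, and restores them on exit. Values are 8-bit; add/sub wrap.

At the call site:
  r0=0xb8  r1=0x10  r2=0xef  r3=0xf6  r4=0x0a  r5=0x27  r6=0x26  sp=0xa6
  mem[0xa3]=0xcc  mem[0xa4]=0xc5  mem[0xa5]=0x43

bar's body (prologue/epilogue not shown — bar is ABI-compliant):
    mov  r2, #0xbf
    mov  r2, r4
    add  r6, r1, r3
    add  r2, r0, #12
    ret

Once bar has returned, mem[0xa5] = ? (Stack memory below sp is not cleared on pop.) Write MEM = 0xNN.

MEM = 0x26

prologue: push r6 → mem[0xa5]=0x26, sp=0xa5
body[0] mov  r2, #0xbf → r2=0xbf
body[1] mov  r2, r4 → r2=0x0a
body[2] add  r6, r1, r3 → r6=0x06
body[3] add  r2, r0, #12 → r2=0xc4
epilogue: pop r6=0x26, sp=0xa6
prologue pushed ['r6'] at ['0xa5']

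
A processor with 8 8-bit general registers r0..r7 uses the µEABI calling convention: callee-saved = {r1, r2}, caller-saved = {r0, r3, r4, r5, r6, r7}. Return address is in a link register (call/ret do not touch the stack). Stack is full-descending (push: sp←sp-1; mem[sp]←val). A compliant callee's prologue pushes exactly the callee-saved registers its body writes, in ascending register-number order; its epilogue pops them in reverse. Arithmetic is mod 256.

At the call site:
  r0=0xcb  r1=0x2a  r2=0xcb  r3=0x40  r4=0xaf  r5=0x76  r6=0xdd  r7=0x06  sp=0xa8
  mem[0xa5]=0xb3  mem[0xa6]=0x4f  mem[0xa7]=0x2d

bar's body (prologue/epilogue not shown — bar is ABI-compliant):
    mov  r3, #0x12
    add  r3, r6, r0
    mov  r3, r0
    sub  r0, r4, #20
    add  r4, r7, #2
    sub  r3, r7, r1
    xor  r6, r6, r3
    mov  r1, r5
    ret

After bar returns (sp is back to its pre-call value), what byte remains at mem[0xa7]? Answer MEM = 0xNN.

MEM = 0x2a

prologue: push r1 → mem[0xa7]=0x2a, sp=0xa7
body[0] mov  r3, #0x12 → r3=0x12
body[1] add  r3, r6, r0 → r3=0xa8
body[2] mov  r3, r0 → r3=0xcb
body[3] sub  r0, r4, #20 → r0=0x9b
body[4] add  r4, r7, #2 → r4=0x08
body[5] sub  r3, r7, r1 → r3=0xdc
body[6] xor  r6, r6, r3 → r6=0x01
body[7] mov  r1, r5 → r1=0x76
epilogue: pop r1=0x2a, sp=0xa8
prologue pushed ['r1'] at ['0xa7']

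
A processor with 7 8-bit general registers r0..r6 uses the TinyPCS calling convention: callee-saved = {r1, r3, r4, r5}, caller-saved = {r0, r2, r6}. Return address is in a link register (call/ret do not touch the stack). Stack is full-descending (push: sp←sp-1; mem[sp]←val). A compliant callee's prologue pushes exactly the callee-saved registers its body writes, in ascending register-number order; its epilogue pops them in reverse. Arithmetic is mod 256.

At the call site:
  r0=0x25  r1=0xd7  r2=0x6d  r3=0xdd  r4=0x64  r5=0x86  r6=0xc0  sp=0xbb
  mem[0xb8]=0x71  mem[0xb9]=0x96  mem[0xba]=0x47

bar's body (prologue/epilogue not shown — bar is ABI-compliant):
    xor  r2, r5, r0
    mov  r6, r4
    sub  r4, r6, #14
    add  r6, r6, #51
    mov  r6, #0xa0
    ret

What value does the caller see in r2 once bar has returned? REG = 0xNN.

prologue: push r4 -> mem[0xba]=0x64, sp=0xba
body[0] xor  r2, r5, r0 -> r2=0xa3
body[1] mov  r6, r4 -> r6=0x64
body[2] sub  r4, r6, #14 -> r4=0x56
body[3] add  r6, r6, #51 -> r6=0x97
body[4] mov  r6, #0xa0 -> r6=0xa0
epilogue: pop r4=0x64, sp=0xbb
r2 is caller-saved -> body value

REG = 0xa3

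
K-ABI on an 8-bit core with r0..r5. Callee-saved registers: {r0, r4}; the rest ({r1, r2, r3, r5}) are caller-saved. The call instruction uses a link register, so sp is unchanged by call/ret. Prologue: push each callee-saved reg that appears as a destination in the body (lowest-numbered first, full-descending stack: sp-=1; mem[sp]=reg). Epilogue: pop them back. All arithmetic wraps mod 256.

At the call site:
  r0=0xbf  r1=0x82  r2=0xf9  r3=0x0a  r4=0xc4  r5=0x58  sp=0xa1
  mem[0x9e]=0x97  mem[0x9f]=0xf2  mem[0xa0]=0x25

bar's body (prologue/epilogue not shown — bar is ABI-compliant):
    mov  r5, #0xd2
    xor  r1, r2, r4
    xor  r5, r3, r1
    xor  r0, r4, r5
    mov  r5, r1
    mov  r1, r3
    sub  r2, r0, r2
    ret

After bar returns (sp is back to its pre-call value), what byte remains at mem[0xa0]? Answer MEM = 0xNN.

MEM = 0xbf

prologue: push r0 → mem[0xa0]=0xbf, sp=0xa0
body[0] mov  r5, #0xd2 → r5=0xd2
body[1] xor  r1, r2, r4 → r1=0x3d
body[2] xor  r5, r3, r1 → r5=0x37
body[3] xor  r0, r4, r5 → r0=0xf3
body[4] mov  r5, r1 → r5=0x3d
body[5] mov  r1, r3 → r1=0x0a
body[6] sub  r2, r0, r2 → r2=0xfa
epilogue: pop r0=0xbf, sp=0xa1
prologue pushed ['r0'] at ['0xa0']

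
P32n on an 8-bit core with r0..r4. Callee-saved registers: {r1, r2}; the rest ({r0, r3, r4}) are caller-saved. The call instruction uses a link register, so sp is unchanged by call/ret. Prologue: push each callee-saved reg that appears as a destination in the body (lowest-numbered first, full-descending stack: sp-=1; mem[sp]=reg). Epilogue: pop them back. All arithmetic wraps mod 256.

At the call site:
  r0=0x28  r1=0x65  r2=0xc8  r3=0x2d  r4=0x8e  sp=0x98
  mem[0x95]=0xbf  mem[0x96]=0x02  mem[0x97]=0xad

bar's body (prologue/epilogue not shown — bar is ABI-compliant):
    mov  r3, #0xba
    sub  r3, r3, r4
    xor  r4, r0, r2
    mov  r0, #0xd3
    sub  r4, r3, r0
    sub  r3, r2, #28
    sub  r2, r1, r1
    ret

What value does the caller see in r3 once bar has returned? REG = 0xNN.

REG = 0xac

prologue: push r2 → mem[0x97]=0xc8, sp=0x97
body[0] mov  r3, #0xba → r3=0xba
body[1] sub  r3, r3, r4 → r3=0x2c
body[2] xor  r4, r0, r2 → r4=0xe0
body[3] mov  r0, #0xd3 → r0=0xd3
body[4] sub  r4, r3, r0 → r4=0x59
body[5] sub  r3, r2, #28 → r3=0xac
body[6] sub  r2, r1, r1 → r2=0x00
epilogue: pop r2=0xc8, sp=0x98
r3 is caller-saved → body value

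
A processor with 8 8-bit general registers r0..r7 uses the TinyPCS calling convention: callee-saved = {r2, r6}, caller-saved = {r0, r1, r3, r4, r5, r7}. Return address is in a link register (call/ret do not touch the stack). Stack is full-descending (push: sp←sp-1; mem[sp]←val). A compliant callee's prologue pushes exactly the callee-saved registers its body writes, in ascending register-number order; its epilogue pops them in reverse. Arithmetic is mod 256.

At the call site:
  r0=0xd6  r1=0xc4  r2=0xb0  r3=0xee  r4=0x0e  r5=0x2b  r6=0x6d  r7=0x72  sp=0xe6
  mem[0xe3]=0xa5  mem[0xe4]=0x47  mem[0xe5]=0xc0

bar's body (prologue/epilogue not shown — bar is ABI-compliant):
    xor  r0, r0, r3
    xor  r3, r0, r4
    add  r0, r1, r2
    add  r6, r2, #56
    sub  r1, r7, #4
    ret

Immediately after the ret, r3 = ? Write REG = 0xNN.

REG = 0x36

prologue: push r6 → mem[0xe5]=0x6d, sp=0xe5
body[0] xor  r0, r0, r3 → r0=0x38
body[1] xor  r3, r0, r4 → r3=0x36
body[2] add  r0, r1, r2 → r0=0x74
body[3] add  r6, r2, #56 → r6=0xe8
body[4] sub  r1, r7, #4 → r1=0x6e
epilogue: pop r6=0x6d, sp=0xe6
r3 is caller-saved → body value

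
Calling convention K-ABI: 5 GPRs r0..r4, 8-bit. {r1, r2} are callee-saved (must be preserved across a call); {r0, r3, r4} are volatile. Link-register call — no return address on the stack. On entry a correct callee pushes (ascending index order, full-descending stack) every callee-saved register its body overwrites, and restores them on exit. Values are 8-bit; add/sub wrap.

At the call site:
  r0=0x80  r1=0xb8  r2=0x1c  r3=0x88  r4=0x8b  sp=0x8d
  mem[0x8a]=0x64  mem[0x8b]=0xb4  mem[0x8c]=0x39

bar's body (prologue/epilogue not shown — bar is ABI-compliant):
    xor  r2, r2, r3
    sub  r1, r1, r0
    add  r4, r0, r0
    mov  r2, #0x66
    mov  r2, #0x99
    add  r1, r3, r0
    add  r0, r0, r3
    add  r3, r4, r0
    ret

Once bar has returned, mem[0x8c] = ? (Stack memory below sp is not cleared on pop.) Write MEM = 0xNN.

prologue: push r1 → mem[0x8c]=0xb8, sp=0x8c
prologue: push r2 → mem[0x8b]=0x1c, sp=0x8b
body[0] xor  r2, r2, r3 → r2=0x94
body[1] sub  r1, r1, r0 → r1=0x38
body[2] add  r4, r0, r0 → r4=0x00
body[3] mov  r2, #0x66 → r2=0x66
body[4] mov  r2, #0x99 → r2=0x99
body[5] add  r1, r3, r0 → r1=0x08
body[6] add  r0, r0, r3 → r0=0x08
body[7] add  r3, r4, r0 → r3=0x08
epilogue: pop r2=0x1c, sp=0x8c
epilogue: pop r1=0xb8, sp=0x8d
prologue pushed ['r1', 'r2'] at ['0x8c', '0x8b']

MEM = 0xb8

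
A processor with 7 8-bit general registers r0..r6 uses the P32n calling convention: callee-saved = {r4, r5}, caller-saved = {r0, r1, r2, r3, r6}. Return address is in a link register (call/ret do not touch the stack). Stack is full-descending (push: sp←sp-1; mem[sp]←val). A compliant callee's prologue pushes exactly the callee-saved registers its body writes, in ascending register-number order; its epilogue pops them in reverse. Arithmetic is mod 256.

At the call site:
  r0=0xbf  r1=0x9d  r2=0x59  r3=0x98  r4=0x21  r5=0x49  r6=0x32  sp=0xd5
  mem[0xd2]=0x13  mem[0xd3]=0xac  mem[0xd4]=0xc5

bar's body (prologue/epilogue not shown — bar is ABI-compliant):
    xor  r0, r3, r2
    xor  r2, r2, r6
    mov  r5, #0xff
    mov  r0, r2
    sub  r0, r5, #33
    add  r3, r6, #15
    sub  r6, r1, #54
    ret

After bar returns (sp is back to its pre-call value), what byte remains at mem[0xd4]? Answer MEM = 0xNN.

MEM = 0x49

prologue: push r5 → mem[0xd4]=0x49, sp=0xd4
body[0] xor  r0, r3, r2 → r0=0xc1
body[1] xor  r2, r2, r6 → r2=0x6b
body[2] mov  r5, #0xff → r5=0xff
body[3] mov  r0, r2 → r0=0x6b
body[4] sub  r0, r5, #33 → r0=0xde
body[5] add  r3, r6, #15 → r3=0x41
body[6] sub  r6, r1, #54 → r6=0x67
epilogue: pop r5=0x49, sp=0xd5
prologue pushed ['r5'] at ['0xd4']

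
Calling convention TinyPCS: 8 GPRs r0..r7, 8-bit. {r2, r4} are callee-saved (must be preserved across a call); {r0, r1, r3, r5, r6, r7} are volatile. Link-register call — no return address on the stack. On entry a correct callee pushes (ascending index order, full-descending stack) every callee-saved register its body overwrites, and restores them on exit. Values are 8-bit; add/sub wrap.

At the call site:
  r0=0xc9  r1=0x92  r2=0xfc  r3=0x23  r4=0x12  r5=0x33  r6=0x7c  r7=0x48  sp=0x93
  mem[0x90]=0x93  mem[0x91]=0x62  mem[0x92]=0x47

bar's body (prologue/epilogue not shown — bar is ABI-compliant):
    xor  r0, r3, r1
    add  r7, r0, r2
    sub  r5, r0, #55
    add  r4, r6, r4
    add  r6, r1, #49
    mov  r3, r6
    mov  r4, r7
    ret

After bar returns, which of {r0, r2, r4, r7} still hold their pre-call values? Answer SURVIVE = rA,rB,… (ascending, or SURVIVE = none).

SURVIVE = r2,r4

prologue: push r4 -> mem[0x92]=0x12, sp=0x92
body[0] xor  r0, r3, r1 -> r0=0xb1
body[1] add  r7, r0, r2 -> r7=0xad
body[2] sub  r5, r0, #55 -> r5=0x7a
body[3] add  r4, r6, r4 -> r4=0x8e
body[4] add  r6, r1, #49 -> r6=0xc3
body[5] mov  r3, r6 -> r3=0xc3
body[6] mov  r4, r7 -> r4=0xad
epilogue: pop r4=0x12, sp=0x93
r0: caller-saved, written=True
r2: callee-saved, written=False
r4: callee-saved, written=True
r7: caller-saved, written=True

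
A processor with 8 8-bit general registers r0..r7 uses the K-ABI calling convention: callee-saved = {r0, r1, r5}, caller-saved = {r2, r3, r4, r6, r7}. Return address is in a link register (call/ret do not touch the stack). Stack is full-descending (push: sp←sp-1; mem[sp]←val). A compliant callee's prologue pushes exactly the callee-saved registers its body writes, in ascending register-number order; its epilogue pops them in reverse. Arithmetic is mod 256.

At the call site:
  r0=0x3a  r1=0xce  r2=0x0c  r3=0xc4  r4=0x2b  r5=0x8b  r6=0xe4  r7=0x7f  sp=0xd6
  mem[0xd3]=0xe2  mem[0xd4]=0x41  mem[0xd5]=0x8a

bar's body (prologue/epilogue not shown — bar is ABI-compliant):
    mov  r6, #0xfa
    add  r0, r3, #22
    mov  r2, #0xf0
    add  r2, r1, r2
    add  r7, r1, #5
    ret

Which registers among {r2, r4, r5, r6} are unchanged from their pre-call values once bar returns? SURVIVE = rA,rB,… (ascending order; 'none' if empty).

SURVIVE = r4,r5

prologue: push r0 → mem[0xd5]=0x3a, sp=0xd5
body[0] mov  r6, #0xfa → r6=0xfa
body[1] add  r0, r3, #22 → r0=0xda
body[2] mov  r2, #0xf0 → r2=0xf0
body[3] add  r2, r1, r2 → r2=0xbe
body[4] add  r7, r1, #5 → r7=0xd3
epilogue: pop r0=0x3a, sp=0xd6
r2: caller-saved, written=True
r4: caller-saved, written=False
r5: callee-saved, written=False
r6: caller-saved, written=True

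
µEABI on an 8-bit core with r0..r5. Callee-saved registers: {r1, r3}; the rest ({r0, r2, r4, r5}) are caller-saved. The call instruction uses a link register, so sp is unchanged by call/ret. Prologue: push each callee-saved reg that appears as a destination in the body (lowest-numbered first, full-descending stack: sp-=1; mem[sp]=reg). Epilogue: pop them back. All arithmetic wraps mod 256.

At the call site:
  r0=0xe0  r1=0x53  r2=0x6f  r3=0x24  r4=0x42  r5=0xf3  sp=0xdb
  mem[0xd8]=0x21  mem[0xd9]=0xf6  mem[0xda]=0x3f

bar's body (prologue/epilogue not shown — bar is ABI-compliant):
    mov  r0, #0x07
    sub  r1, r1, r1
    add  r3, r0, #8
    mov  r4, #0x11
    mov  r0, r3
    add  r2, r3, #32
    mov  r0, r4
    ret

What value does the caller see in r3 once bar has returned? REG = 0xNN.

REG = 0x24

prologue: push r1 → mem[0xda]=0x53, sp=0xda
prologue: push r3 → mem[0xd9]=0x24, sp=0xd9
body[0] mov  r0, #0x07 → r0=0x07
body[1] sub  r1, r1, r1 → r1=0x00
body[2] add  r3, r0, #8 → r3=0x0f
body[3] mov  r4, #0x11 → r4=0x11
body[4] mov  r0, r3 → r0=0x0f
body[5] add  r2, r3, #32 → r2=0x2f
body[6] mov  r0, r4 → r0=0x11
epilogue: pop r3=0x24, sp=0xda
epilogue: pop r1=0x53, sp=0xdb
r3 is callee-saved → restored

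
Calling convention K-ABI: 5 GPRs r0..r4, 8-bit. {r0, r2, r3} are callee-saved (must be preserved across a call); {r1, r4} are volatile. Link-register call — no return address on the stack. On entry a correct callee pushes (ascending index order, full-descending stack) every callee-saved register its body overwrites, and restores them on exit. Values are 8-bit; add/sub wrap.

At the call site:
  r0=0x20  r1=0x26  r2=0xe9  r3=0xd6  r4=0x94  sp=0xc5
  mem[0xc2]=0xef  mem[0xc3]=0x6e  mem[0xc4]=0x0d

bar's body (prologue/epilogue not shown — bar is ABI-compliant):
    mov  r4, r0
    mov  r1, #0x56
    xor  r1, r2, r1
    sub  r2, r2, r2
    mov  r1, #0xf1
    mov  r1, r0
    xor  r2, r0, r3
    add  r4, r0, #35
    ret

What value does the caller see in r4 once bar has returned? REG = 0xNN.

prologue: push r2 -> mem[0xc4]=0xe9, sp=0xc4
body[0] mov  r4, r0 -> r4=0x20
body[1] mov  r1, #0x56 -> r1=0x56
body[2] xor  r1, r2, r1 -> r1=0xbf
body[3] sub  r2, r2, r2 -> r2=0x00
body[4] mov  r1, #0xf1 -> r1=0xf1
body[5] mov  r1, r0 -> r1=0x20
body[6] xor  r2, r0, r3 -> r2=0xf6
body[7] add  r4, r0, #35 -> r4=0x43
epilogue: pop r2=0xe9, sp=0xc5
r4 is caller-saved -> body value

REG = 0x43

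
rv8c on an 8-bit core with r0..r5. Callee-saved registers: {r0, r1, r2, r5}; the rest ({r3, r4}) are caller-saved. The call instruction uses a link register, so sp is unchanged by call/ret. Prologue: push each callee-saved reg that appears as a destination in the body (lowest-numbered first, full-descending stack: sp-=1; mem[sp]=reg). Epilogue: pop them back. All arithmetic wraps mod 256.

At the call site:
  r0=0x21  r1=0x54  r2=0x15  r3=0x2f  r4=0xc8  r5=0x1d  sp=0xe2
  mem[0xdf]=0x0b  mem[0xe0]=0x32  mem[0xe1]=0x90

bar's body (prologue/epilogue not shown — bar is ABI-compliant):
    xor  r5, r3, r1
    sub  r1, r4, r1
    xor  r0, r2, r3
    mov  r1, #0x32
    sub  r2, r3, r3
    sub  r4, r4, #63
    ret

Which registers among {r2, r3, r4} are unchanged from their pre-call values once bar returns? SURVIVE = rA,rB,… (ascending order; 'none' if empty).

SURVIVE = r2,r3

prologue: push r0 → mem[0xe1]=0x21, sp=0xe1
prologue: push r1 → mem[0xe0]=0x54, sp=0xe0
prologue: push r2 → mem[0xdf]=0x15, sp=0xdf
prologue: push r5 → mem[0xde]=0x1d, sp=0xde
body[0] xor  r5, r3, r1 → r5=0x7b
body[1] sub  r1, r4, r1 → r1=0x74
body[2] xor  r0, r2, r3 → r0=0x3a
body[3] mov  r1, #0x32 → r1=0x32
body[4] sub  r2, r3, r3 → r2=0x00
body[5] sub  r4, r4, #63 → r4=0x89
epilogue: pop r5=0x1d, sp=0xdf
epilogue: pop r2=0x15, sp=0xe0
epilogue: pop r1=0x54, sp=0xe1
epilogue: pop r0=0x21, sp=0xe2
r2: callee-saved, written=True
r3: caller-saved, written=False
r4: caller-saved, written=True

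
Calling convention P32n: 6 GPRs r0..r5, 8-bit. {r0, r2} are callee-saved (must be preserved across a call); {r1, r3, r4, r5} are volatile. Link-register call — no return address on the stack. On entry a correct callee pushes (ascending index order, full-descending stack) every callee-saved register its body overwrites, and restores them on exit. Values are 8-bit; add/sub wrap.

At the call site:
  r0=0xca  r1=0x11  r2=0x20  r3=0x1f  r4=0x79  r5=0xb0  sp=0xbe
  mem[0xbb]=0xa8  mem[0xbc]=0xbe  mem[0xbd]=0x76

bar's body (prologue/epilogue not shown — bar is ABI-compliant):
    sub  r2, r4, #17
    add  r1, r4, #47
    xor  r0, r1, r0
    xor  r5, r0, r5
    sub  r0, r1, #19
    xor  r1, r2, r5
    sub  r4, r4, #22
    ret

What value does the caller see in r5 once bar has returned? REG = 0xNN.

prologue: push r0 -> mem[0xbd]=0xca, sp=0xbd
prologue: push r2 -> mem[0xbc]=0x20, sp=0xbc
body[0] sub  r2, r4, #17 -> r2=0x68
body[1] add  r1, r4, #47 -> r1=0xa8
body[2] xor  r0, r1, r0 -> r0=0x62
body[3] xor  r5, r0, r5 -> r5=0xd2
body[4] sub  r0, r1, #19 -> r0=0x95
body[5] xor  r1, r2, r5 -> r1=0xba
body[6] sub  r4, r4, #22 -> r4=0x63
epilogue: pop r2=0x20, sp=0xbd
epilogue: pop r0=0xca, sp=0xbe
r5 is caller-saved -> body value

REG = 0xd2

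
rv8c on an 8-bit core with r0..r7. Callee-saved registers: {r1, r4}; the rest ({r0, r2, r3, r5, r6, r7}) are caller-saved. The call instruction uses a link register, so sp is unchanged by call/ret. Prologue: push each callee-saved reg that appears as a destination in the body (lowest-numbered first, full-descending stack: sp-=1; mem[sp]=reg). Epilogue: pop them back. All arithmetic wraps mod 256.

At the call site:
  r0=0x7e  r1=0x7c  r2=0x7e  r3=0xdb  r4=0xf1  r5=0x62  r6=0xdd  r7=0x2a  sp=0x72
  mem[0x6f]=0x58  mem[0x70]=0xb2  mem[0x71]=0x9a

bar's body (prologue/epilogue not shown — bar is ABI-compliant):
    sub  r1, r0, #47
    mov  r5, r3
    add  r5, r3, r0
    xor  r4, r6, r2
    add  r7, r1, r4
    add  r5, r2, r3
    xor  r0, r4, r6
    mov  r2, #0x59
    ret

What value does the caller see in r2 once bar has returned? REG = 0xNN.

prologue: push r1 -> mem[0x71]=0x7c, sp=0x71
prologue: push r4 -> mem[0x70]=0xf1, sp=0x70
body[0] sub  r1, r0, #47 -> r1=0x4f
body[1] mov  r5, r3 -> r5=0xdb
body[2] add  r5, r3, r0 -> r5=0x59
body[3] xor  r4, r6, r2 -> r4=0xa3
body[4] add  r7, r1, r4 -> r7=0xf2
body[5] add  r5, r2, r3 -> r5=0x59
body[6] xor  r0, r4, r6 -> r0=0x7e
body[7] mov  r2, #0x59 -> r2=0x59
epilogue: pop r4=0xf1, sp=0x71
epilogue: pop r1=0x7c, sp=0x72
r2 is caller-saved -> body value

REG = 0x59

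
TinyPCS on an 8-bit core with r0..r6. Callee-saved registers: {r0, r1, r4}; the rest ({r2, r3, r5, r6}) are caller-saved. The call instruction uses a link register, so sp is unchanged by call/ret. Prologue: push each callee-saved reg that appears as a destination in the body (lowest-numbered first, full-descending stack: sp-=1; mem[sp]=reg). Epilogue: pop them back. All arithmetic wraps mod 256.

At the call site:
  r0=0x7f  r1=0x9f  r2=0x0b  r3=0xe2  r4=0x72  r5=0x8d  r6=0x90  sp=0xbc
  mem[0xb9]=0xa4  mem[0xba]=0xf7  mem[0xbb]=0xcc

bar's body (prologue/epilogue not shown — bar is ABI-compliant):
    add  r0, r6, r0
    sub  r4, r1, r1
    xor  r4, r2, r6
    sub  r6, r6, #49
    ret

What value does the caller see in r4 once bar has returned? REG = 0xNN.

prologue: push r0 -> mem[0xbb]=0x7f, sp=0xbb
prologue: push r4 -> mem[0xba]=0x72, sp=0xba
body[0] add  r0, r6, r0 -> r0=0x0f
body[1] sub  r4, r1, r1 -> r4=0x00
body[2] xor  r4, r2, r6 -> r4=0x9b
body[3] sub  r6, r6, #49 -> r6=0x5f
epilogue: pop r4=0x72, sp=0xbb
epilogue: pop r0=0x7f, sp=0xbc
r4 is callee-saved -> restored

REG = 0x72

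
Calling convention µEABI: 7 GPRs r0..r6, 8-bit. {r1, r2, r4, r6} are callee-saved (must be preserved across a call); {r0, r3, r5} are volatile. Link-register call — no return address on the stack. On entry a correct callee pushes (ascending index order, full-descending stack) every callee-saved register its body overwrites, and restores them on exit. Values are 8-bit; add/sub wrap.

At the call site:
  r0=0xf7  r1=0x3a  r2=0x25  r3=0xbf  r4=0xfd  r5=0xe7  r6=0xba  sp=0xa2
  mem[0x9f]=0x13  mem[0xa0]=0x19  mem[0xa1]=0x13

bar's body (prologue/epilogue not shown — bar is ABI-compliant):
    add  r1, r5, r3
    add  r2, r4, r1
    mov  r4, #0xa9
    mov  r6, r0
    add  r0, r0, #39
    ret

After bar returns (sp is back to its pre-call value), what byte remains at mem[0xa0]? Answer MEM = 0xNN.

MEM = 0x25

prologue: push r1 → mem[0xa1]=0x3a, sp=0xa1
prologue: push r2 → mem[0xa0]=0x25, sp=0xa0
prologue: push r4 → mem[0x9f]=0xfd, sp=0x9f
prologue: push r6 → mem[0x9e]=0xba, sp=0x9e
body[0] add  r1, r5, r3 → r1=0xa6
body[1] add  r2, r4, r1 → r2=0xa3
body[2] mov  r4, #0xa9 → r4=0xa9
body[3] mov  r6, r0 → r6=0xf7
body[4] add  r0, r0, #39 → r0=0x1e
epilogue: pop r6=0xba, sp=0x9f
epilogue: pop r4=0xfd, sp=0xa0
epilogue: pop r2=0x25, sp=0xa1
epilogue: pop r1=0x3a, sp=0xa2
prologue pushed ['r1', 'r2', 'r4', 'r6'] at ['0xa1', '0xa0', '0x9f', '0x9e']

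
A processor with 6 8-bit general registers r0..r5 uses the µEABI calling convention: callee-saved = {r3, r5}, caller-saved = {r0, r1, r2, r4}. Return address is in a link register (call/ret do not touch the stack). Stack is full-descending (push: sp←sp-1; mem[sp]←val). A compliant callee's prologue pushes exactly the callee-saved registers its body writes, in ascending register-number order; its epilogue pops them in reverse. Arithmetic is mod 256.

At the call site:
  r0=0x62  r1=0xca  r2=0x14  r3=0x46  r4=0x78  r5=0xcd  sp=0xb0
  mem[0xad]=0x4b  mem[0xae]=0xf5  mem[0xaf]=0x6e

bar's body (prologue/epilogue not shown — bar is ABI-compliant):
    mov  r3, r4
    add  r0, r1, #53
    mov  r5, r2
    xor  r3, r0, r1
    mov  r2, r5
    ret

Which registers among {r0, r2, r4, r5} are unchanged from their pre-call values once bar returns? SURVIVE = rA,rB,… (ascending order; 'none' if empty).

SURVIVE = r2,r4,r5

prologue: push r3 → mem[0xaf]=0x46, sp=0xaf
prologue: push r5 → mem[0xae]=0xcd, sp=0xae
body[0] mov  r3, r4 → r3=0x78
body[1] add  r0, r1, #53 → r0=0xff
body[2] mov  r5, r2 → r5=0x14
body[3] xor  r3, r0, r1 → r3=0x35
body[4] mov  r2, r5 → r2=0x14
epilogue: pop r5=0xcd, sp=0xaf
epilogue: pop r3=0x46, sp=0xb0
r0: caller-saved, written=True
r2: caller-saved, written=True
r4: caller-saved, written=False
r5: callee-saved, written=True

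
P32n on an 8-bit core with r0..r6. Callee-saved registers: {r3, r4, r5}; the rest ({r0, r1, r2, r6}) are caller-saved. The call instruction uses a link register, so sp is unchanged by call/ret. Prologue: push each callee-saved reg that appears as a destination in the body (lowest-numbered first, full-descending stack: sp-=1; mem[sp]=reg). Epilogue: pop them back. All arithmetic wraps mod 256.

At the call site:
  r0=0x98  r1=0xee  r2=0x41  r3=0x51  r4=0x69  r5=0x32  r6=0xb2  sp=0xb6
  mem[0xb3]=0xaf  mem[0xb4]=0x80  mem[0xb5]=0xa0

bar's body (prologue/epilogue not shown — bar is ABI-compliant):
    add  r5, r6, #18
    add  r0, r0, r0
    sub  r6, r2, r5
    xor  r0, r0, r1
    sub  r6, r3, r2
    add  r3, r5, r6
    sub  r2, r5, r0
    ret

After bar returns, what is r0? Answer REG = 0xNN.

REG = 0xde

prologue: push r3 → mem[0xb5]=0x51, sp=0xb5
prologue: push r5 → mem[0xb4]=0x32, sp=0xb4
body[0] add  r5, r6, #18 → r5=0xc4
body[1] add  r0, r0, r0 → r0=0x30
body[2] sub  r6, r2, r5 → r6=0x7d
body[3] xor  r0, r0, r1 → r0=0xde
body[4] sub  r6, r3, r2 → r6=0x10
body[5] add  r3, r5, r6 → r3=0xd4
body[6] sub  r2, r5, r0 → r2=0xe6
epilogue: pop r5=0x32, sp=0xb5
epilogue: pop r3=0x51, sp=0xb6
r0 is caller-saved → body value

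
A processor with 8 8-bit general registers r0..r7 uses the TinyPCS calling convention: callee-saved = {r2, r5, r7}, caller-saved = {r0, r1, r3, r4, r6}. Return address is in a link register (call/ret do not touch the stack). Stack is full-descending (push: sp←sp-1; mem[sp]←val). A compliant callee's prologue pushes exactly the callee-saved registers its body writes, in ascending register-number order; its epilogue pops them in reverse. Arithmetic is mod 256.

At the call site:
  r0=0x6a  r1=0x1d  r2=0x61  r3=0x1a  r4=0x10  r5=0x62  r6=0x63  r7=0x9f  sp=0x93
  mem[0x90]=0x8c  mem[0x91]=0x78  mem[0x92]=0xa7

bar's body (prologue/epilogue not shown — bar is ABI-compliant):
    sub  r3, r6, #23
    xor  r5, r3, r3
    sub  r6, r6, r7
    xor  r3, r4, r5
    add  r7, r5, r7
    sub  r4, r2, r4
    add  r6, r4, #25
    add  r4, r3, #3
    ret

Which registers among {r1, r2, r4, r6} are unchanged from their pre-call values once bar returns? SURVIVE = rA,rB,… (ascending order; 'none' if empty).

SURVIVE = r1,r2

prologue: push r5 → mem[0x92]=0x62, sp=0x92
prologue: push r7 → mem[0x91]=0x9f, sp=0x91
body[0] sub  r3, r6, #23 → r3=0x4c
body[1] xor  r5, r3, r3 → r5=0x00
body[2] sub  r6, r6, r7 → r6=0xc4
body[3] xor  r3, r4, r5 → r3=0x10
body[4] add  r7, r5, r7 → r7=0x9f
body[5] sub  r4, r2, r4 → r4=0x51
body[6] add  r6, r4, #25 → r6=0x6a
body[7] add  r4, r3, #3 → r4=0x13
epilogue: pop r7=0x9f, sp=0x92
epilogue: pop r5=0x62, sp=0x93
r1: caller-saved, written=False
r2: callee-saved, written=False
r4: caller-saved, written=True
r6: caller-saved, written=True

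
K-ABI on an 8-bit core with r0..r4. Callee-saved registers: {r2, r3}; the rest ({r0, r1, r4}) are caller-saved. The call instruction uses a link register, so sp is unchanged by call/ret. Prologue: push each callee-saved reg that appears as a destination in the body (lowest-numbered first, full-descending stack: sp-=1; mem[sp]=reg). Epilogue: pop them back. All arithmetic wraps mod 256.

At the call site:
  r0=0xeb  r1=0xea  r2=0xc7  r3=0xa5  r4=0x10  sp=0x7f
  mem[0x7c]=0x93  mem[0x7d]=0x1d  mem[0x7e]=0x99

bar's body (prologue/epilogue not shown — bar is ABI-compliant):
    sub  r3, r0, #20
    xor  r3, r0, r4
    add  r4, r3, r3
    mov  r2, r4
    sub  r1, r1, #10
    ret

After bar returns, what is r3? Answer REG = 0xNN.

prologue: push r2 -> mem[0x7e]=0xc7, sp=0x7e
prologue: push r3 -> mem[0x7d]=0xa5, sp=0x7d
body[0] sub  r3, r0, #20 -> r3=0xd7
body[1] xor  r3, r0, r4 -> r3=0xfb
body[2] add  r4, r3, r3 -> r4=0xf6
body[3] mov  r2, r4 -> r2=0xf6
body[4] sub  r1, r1, #10 -> r1=0xe0
epilogue: pop r3=0xa5, sp=0x7e
epilogue: pop r2=0xc7, sp=0x7f
r3 is callee-saved -> restored

REG = 0xa5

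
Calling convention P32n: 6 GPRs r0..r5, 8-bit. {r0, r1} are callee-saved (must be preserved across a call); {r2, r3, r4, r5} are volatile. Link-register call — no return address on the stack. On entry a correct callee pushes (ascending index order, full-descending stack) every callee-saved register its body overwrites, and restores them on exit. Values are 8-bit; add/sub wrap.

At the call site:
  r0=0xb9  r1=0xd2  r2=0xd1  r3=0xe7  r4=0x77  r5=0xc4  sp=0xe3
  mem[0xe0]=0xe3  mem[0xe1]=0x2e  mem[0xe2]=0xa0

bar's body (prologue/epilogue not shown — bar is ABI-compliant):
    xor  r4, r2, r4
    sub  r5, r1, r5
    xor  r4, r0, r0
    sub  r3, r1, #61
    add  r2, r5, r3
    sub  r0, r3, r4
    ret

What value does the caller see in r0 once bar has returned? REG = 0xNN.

prologue: push r0 -> mem[0xe2]=0xb9, sp=0xe2
body[0] xor  r4, r2, r4 -> r4=0xa6
body[1] sub  r5, r1, r5 -> r5=0x0e
body[2] xor  r4, r0, r0 -> r4=0x00
body[3] sub  r3, r1, #61 -> r3=0x95
body[4] add  r2, r5, r3 -> r2=0xa3
body[5] sub  r0, r3, r4 -> r0=0x95
epilogue: pop r0=0xb9, sp=0xe3
r0 is callee-saved -> restored

REG = 0xb9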